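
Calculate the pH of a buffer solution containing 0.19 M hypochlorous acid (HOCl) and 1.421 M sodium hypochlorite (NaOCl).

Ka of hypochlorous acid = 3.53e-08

pKa = -log(3.53e-08) = 7.45. pH = pKa + log([A⁻]/[HA]) = 7.45 + log(1.421/0.19)

pH = 8.33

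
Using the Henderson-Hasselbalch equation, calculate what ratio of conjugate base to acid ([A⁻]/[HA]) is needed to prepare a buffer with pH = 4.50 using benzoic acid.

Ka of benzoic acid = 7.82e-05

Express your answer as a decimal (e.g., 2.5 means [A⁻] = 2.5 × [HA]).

pKa = -log(7.82e-05) = 4.1068. pH = pKa + log([A⁻]/[HA]), so log([A⁻]/[HA]) = pH − pKa = 4.50 − 4.1068 = 0.3932. [A⁻]/[HA] = 10^(0.3932) = 2.47

[A⁻]/[HA] = 2.47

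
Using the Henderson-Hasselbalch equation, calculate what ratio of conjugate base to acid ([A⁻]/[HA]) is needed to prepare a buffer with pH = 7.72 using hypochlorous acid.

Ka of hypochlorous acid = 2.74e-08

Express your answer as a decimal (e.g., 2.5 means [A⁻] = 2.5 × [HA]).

pKa = -log(2.74e-08) = 7.5622. pH = pKa + log([A⁻]/[HA]), so log([A⁻]/[HA]) = pH − pKa = 7.72 − 7.5622 = 0.1578. [A⁻]/[HA] = 10^(0.1578) = 1.44

[A⁻]/[HA] = 1.44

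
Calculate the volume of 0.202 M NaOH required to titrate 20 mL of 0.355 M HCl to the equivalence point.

At equivalence: moles acid = moles base. moles HCl = 0.355 × 20/1000 = 0.0071 mol. V_base = moles / 0.202 × 1000 = 35.1 mL.

V_{base} = 35.1 mL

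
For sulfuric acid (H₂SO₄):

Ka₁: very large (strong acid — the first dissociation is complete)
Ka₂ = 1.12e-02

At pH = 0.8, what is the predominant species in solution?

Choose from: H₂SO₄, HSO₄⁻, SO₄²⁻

The first dissociation is complete, so H₂SO₄ itself is never the predominant species in water; pKa₂ = -log(1.12e-02) = 1.95. For a polyprotic acid the predominant species crosses at each pKa: below pKa_n the protonated form dominates, above it the deprotonated form does. At pH = 0.8, the predominant species is HSO₄⁻.

HSO₄⁻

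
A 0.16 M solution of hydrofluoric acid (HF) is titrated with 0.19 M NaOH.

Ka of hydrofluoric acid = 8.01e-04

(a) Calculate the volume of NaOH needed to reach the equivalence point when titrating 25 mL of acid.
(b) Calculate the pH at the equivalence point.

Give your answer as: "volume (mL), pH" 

moles acid = 0.16 × 25/1000 = 0.004 mol; V_base = moles/0.19 × 1000 = 21.1 mL. At equivalence only the conjugate base is present: [A⁻] = 0.004/0.046 = 8.6857e-02 M. Kb = Kw/Ka = 1.25e-11; [OH⁻] = √(Kb × [A⁻]) = 1.0413e-06; pOH = 5.98; pH = 14 - pOH = 8.02.

V = 21.1 mL, pH = 8.02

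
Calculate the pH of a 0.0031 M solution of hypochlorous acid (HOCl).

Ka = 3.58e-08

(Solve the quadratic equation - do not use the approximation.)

x² + Ka×x - Ka×C = 0. Using quadratic formula: [H⁺] = 1.0517e-05

pH = 4.98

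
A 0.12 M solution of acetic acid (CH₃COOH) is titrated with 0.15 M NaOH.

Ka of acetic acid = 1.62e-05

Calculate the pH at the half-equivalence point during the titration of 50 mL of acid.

At half-equivalence [HA] = [A⁻], so Henderson-Hasselbalch gives pH = pKa = -log(1.62e-05) = 4.79.

pH = pKa = 4.79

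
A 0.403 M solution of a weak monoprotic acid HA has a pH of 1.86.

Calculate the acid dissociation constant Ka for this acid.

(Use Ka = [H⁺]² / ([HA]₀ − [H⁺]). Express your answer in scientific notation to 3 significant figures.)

[H⁺] = 10^(−pH) = 10^(−1.86) = 1.380e-02 M. For HA ⇌ H⁺ + A⁻, Ka = [H⁺][A⁻]/[HA] = [H⁺]² / ([HA]₀ − [H⁺]) = (1.380e-02)² / (0.403 − 1.380e-02) = 4.90e-04.

K_a = 4.90e-04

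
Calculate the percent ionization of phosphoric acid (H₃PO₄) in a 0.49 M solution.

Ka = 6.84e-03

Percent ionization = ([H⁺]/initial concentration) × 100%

Using Ka equilibrium: x² + Ka×x - Ka×C = 0. Solving: [H⁺] = 5.4574e-02. Percent = (5.4574e-02/0.49) × 100

Percent ionization = 11.1%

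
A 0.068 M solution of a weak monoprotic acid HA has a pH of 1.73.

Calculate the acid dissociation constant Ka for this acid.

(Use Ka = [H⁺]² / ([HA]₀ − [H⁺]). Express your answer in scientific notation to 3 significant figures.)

[H⁺] = 10^(−pH) = 10^(−1.73) = 1.862e-02 M. For HA ⇌ H⁺ + A⁻, Ka = [H⁺][A⁻]/[HA] = [H⁺]² / ([HA]₀ − [H⁺]) = (1.862e-02)² / (0.068 − 1.862e-02) = 7.02e-03.

K_a = 7.02e-03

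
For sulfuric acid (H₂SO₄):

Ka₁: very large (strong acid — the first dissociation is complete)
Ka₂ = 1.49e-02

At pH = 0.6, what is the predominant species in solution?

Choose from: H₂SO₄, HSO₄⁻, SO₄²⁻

The first dissociation is complete, so H₂SO₄ itself is never the predominant species in water; pKa₂ = -log(1.49e-02) = 1.83. For a polyprotic acid the predominant species crosses at each pKa: below pKa_n the protonated form dominates, above it the deprotonated form does. At pH = 0.6, the predominant species is HSO₄⁻.

HSO₄⁻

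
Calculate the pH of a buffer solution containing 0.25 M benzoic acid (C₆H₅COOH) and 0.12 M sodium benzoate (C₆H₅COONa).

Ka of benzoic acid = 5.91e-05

pKa = -log(5.91e-05) = 4.23. pH = pKa + log([A⁻]/[HA]) = 4.23 + log(0.12/0.25)

pH = 3.91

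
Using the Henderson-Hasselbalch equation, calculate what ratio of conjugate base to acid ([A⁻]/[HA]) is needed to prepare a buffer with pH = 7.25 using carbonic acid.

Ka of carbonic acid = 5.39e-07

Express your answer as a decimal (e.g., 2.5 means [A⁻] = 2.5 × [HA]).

pKa = -log(5.39e-07) = 6.2684. pH = pKa + log([A⁻]/[HA]), so log([A⁻]/[HA]) = pH − pKa = 7.25 − 6.2684 = 0.9816. [A⁻]/[HA] = 10^(0.9816) = 9.58

[A⁻]/[HA] = 9.58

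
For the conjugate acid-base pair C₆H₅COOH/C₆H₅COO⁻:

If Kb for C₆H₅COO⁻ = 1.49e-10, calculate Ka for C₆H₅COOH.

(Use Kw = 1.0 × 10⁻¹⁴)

For a conjugate pair Ka × Kb = Kw, so Ka = Kw/Kb = 1.0 × 10⁻¹⁴ / 1.49e-10 = 6.71e-05.

K_a = 6.71e-05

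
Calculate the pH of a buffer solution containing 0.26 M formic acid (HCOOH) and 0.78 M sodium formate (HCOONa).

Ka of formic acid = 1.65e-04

pKa = -log(1.65e-04) = 3.78. pH = pKa + log([A⁻]/[HA]) = 3.78 + log(0.78/0.26)

pH = 4.26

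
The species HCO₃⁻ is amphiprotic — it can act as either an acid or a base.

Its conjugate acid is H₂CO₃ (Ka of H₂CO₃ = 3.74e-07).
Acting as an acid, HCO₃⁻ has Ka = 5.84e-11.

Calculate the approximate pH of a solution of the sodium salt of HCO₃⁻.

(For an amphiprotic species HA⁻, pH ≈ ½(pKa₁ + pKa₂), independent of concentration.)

pKa₁ = -log(3.74e-07) = 6.43; pKa₂ = -log(5.84e-11) = 10.23. For an amphiprotic species, pH ≈ ½(pKa₁ + pKa₂) = ½(6.43 + 10.23) = 8.33.

pH = 8.33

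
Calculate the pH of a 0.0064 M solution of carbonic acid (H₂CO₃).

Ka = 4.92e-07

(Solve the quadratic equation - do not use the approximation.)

x² + Ka×x - Ka×C = 0. Using quadratic formula: [H⁺] = 5.5869e-05

pH = 4.25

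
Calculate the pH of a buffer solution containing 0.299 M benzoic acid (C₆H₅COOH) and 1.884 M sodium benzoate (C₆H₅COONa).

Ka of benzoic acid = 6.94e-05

pKa = -log(6.94e-05) = 4.16. pH = pKa + log([A⁻]/[HA]) = 4.16 + log(1.884/0.299)

pH = 4.96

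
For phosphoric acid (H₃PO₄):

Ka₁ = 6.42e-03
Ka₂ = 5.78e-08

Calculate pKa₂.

pKa₂ = -log(Ka₂) = -log(5.78e-08) = 7.24.

pK_{a2} = 7.24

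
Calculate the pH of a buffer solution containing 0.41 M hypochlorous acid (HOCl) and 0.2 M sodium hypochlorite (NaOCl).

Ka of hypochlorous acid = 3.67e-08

pKa = -log(3.67e-08) = 7.44. pH = pKa + log([A⁻]/[HA]) = 7.44 + log(0.2/0.41)

pH = 7.12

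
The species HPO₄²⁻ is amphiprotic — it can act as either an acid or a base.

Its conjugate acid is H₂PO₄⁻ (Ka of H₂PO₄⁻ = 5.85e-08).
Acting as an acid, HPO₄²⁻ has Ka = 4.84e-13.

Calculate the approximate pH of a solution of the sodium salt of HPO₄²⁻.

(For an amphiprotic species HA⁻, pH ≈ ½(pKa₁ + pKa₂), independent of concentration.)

pKa₁ = -log(5.85e-08) = 7.23; pKa₂ = -log(4.84e-13) = 12.32. For an amphiprotic species, pH ≈ ½(pKa₁ + pKa₂) = ½(7.23 + 12.32) = 9.77.

pH = 9.77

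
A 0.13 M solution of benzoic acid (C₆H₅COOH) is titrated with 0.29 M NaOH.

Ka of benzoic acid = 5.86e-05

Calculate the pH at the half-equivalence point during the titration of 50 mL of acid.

At half-equivalence [HA] = [A⁻], so Henderson-Hasselbalch gives pH = pKa = -log(5.86e-05) = 4.23.

pH = pKa = 4.23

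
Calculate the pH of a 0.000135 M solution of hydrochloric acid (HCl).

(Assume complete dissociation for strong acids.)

[H⁺] = 0.000135 M for strong acid. pH = -log[H⁺] = -log(0.000135)

pH = 3.87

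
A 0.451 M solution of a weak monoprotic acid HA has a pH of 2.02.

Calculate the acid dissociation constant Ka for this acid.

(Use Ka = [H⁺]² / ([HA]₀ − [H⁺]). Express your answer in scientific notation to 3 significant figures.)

[H⁺] = 10^(−pH) = 10^(−2.02) = 9.550e-03 M. For HA ⇌ H⁺ + A⁻, Ka = [H⁺][A⁻]/[HA] = [H⁺]² / ([HA]₀ − [H⁺]) = (9.550e-03)² / (0.451 − 9.550e-03) = 2.07e-04.

K_a = 2.07e-04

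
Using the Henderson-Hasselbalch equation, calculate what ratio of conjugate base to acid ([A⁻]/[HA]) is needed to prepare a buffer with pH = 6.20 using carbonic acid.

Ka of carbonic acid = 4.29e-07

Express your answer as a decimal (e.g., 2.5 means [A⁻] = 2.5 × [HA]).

pKa = -log(4.29e-07) = 6.3675. pH = pKa + log([A⁻]/[HA]), so log([A⁻]/[HA]) = pH − pKa = 6.20 − 6.3675 = -0.1675. [A⁻]/[HA] = 10^(-0.1675) = 0.680

[A⁻]/[HA] = 0.680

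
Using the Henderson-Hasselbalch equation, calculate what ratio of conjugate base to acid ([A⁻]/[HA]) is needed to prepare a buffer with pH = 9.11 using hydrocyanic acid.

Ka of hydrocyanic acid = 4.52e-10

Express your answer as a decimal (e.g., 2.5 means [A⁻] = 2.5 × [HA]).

pKa = -log(4.52e-10) = 9.3449. pH = pKa + log([A⁻]/[HA]), so log([A⁻]/[HA]) = pH − pKa = 9.11 − 9.3449 = -0.2349. [A⁻]/[HA] = 10^(-0.2349) = 0.582

[A⁻]/[HA] = 0.582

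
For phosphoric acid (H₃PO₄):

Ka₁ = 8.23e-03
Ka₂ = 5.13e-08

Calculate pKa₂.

pKa₂ = -log(Ka₂) = -log(5.13e-08) = 7.29.

pK_{a2} = 7.29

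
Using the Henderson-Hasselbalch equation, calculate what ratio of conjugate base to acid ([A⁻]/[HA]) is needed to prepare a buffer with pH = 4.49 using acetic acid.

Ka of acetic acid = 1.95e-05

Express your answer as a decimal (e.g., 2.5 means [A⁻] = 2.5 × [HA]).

pKa = -log(1.95e-05) = 4.7100. pH = pKa + log([A⁻]/[HA]), so log([A⁻]/[HA]) = pH − pKa = 4.49 − 4.7100 = -0.2200. [A⁻]/[HA] = 10^(-0.2200) = 0.603

[A⁻]/[HA] = 0.603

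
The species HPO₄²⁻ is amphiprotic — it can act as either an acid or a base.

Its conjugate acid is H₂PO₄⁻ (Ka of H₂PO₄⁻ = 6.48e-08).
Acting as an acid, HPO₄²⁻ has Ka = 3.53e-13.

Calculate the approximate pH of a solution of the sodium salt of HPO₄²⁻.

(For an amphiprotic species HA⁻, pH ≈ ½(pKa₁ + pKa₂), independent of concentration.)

pKa₁ = -log(6.48e-08) = 7.19; pKa₂ = -log(3.53e-13) = 12.45. For an amphiprotic species, pH ≈ ½(pKa₁ + pKa₂) = ½(7.19 + 12.45) = 9.82.

pH = 9.82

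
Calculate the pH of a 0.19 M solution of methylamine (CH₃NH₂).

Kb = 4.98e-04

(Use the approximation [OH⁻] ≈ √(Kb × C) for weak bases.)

[OH⁻] = √(Kb × C) = √(4.98e-04 × 0.19) = 9.7273e-03. pOH = 2.01, pH = 14 - pOH

pH = 11.99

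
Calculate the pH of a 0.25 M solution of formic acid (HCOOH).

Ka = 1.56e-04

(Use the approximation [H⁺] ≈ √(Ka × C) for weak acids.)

[H⁺] = √(Ka × C) = √(1.56e-04 × 0.25) = 6.2450e-03. pH = -log(6.2450e-03)

pH = 2.20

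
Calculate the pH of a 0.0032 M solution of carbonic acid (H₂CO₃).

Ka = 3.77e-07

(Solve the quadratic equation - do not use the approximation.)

x² + Ka×x - Ka×C = 0. Using quadratic formula: [H⁺] = 3.4545e-05

pH = 4.46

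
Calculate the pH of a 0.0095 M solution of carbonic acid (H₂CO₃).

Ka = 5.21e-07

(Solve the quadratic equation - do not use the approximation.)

x² + Ka×x - Ka×C = 0. Using quadratic formula: [H⁺] = 7.0093e-05

pH = 4.15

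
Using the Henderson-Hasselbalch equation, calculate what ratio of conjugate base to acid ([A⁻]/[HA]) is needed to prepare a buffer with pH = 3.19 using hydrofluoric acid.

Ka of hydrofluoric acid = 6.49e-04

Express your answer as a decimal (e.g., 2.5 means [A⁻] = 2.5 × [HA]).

pKa = -log(6.49e-04) = 3.1878. pH = pKa + log([A⁻]/[HA]), so log([A⁻]/[HA]) = pH − pKa = 3.19 − 3.1878 = 0.0022. [A⁻]/[HA] = 10^(0.0022) = 1.01

[A⁻]/[HA] = 1.01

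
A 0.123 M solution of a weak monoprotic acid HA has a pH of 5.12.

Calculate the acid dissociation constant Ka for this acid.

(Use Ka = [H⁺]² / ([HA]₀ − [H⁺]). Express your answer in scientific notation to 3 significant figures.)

[H⁺] = 10^(−pH) = 10^(−5.12) = 7.586e-06 M. For HA ⇌ H⁺ + A⁻, Ka = [H⁺][A⁻]/[HA] = [H⁺]² / ([HA]₀ − [H⁺]) = (7.586e-06)² / (0.123 − 7.586e-06) = 4.68e-10.

K_a = 4.68e-10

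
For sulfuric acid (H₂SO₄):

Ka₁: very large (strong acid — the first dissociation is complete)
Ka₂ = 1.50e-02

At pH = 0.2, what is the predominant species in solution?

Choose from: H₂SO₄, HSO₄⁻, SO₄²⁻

The first dissociation is complete, so H₂SO₄ itself is never the predominant species in water; pKa₂ = -log(1.50e-02) = 1.82. For a polyprotic acid the predominant species crosses at each pKa: below pKa_n the protonated form dominates, above it the deprotonated form does. At pH = 0.2, the predominant species is HSO₄⁻.

HSO₄⁻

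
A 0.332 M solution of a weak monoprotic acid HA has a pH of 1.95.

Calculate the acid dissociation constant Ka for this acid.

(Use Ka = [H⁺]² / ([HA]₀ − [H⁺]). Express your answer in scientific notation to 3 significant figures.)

[H⁺] = 10^(−pH) = 10^(−1.95) = 1.122e-02 M. For HA ⇌ H⁺ + A⁻, Ka = [H⁺][A⁻]/[HA] = [H⁺]² / ([HA]₀ − [H⁺]) = (1.122e-02)² / (0.332 − 1.122e-02) = 3.92e-04.

K_a = 3.92e-04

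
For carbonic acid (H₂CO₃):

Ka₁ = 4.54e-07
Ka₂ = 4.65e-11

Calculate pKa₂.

pKa₂ = -log(Ka₂) = -log(4.65e-11) = 10.33.

pK_{a2} = 10.33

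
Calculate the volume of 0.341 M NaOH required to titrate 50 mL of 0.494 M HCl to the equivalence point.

At equivalence: moles acid = moles base. moles HCl = 0.494 × 50/1000 = 0.0247 mol. V_base = moles / 0.341 × 1000 = 72.4 mL.

V_{base} = 72.4 mL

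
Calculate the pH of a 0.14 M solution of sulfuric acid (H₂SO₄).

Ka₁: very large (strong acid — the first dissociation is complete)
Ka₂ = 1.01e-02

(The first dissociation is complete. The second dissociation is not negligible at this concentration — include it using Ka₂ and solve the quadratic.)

First dissociation is complete: [H⁺]₀ = [HSO₄⁻]₀ = C = 0.14 M. Second dissociation HSO₄⁻ ⇌ H⁺ + SO₄²⁻: let x = [SO₄²⁻]. Ka₂ = (C + x)·x / (C − x) = 1.01e-02 → x² + (C + Ka₂)·x − Ka₂·C = 0 → x² + 0.15010·x − 1.414e-03 = 0. x = (−0.15010 + √(0.15010² + 4 × 1.414e-03)) / 2 = 8.8934e-03 M. [H⁺] = C + x = 0.14 + 8.8934e-03 = 1.4889e-01 M. pH = -log(1.4889e-01) = 0.83.

pH = 0.83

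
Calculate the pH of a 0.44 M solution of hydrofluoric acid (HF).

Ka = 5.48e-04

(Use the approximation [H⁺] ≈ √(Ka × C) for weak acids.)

[H⁺] = √(Ka × C) = √(5.48e-04 × 0.44) = 1.5528e-02. pH = -log(1.5528e-02)

pH = 1.81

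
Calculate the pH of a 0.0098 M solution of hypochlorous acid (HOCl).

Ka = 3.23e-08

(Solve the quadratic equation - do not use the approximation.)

x² + Ka×x - Ka×C = 0. Using quadratic formula: [H⁺] = 1.7775e-05

pH = 4.75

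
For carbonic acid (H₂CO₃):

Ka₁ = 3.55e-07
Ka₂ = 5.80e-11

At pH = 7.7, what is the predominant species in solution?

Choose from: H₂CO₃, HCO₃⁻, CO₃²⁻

pKa₁ = 6.45, pKa₂ = 10.24. For a polyprotic acid the predominant species crosses at each pKa: below pKa_n the protonated form dominates, above it the deprotonated form does. At pH = 7.7, the predominant species is HCO₃⁻.

HCO₃⁻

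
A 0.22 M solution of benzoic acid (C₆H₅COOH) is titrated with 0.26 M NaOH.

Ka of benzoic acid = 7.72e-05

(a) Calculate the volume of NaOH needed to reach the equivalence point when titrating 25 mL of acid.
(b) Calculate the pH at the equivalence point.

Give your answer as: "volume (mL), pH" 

moles acid = 0.22 × 25/1000 = 0.0055 mol; V_base = moles/0.26 × 1000 = 21.2 mL. At equivalence only the conjugate base is present: [A⁻] = 0.0055/0.046 = 1.1917e-01 M. Kb = Kw/Ka = 1.30e-10; [OH⁻] = √(Kb × [A⁻]) = 3.9289e-06; pOH = 5.41; pH = 14 - pOH = 8.59.

V = 21.2 mL, pH = 8.59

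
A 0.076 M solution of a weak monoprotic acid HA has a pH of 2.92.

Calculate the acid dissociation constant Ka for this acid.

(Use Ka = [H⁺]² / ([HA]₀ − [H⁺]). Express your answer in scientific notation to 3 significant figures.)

[H⁺] = 10^(−pH) = 10^(−2.92) = 1.202e-03 M. For HA ⇌ H⁺ + A⁻, Ka = [H⁺][A⁻]/[HA] = [H⁺]² / ([HA]₀ − [H⁺]) = (1.202e-03)² / (0.076 − 1.202e-03) = 1.93e-05.

K_a = 1.93e-05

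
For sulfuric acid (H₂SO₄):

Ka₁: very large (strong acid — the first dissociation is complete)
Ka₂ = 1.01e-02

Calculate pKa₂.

pKa₂ = -log(Ka₂) = -log(1.01e-02) = 2.00.

pK_{a2} = 2.00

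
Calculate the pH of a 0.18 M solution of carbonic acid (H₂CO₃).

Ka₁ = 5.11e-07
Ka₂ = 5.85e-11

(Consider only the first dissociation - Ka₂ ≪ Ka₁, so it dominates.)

First dissociation dominates. From Ka₁ = [H⁺][HA⁻]/[H₂A], x² + Ka₁·x − Ka₁·C = 0 with C = 0.18 M and Ka₁ = 5.11e-07. Solving: [H⁺] = (−Ka₁ + √(Ka₁² + 4·Ka₁·C)) / 2 = 3.0303e-04 M. pH = -log(3.0303e-04) = 3.52.

pH = 3.52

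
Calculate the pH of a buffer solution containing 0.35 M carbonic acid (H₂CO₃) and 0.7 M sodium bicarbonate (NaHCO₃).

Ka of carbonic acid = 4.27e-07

pKa = -log(4.27e-07) = 6.37. pH = pKa + log([A⁻]/[HA]) = 6.37 + log(0.7/0.35)

pH = 6.67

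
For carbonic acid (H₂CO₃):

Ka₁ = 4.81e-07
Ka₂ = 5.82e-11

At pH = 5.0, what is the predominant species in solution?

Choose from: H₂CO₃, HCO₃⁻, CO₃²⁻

pKa₁ = 6.32, pKa₂ = 10.24. For a polyprotic acid the predominant species crosses at each pKa: below pKa_n the protonated form dominates, above it the deprotonated form does. At pH = 5.0, the predominant species is H₂CO₃.

H₂CO₃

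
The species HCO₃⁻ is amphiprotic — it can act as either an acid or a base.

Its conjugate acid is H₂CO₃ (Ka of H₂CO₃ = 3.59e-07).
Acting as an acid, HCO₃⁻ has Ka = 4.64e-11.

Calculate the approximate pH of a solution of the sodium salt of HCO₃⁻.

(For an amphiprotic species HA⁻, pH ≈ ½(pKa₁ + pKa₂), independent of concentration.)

pKa₁ = -log(3.59e-07) = 6.44; pKa₂ = -log(4.64e-11) = 10.33. For an amphiprotic species, pH ≈ ½(pKa₁ + pKa₂) = ½(6.44 + 10.33) = 8.39.

pH = 8.39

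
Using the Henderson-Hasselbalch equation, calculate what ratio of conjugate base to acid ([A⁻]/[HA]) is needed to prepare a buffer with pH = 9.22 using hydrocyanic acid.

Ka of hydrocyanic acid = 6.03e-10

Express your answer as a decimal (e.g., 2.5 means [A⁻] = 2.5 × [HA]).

pKa = -log(6.03e-10) = 9.2197. pH = pKa + log([A⁻]/[HA]), so log([A⁻]/[HA]) = pH − pKa = 9.22 − 9.2197 = 0.0003. [A⁻]/[HA] = 10^(0.0003) = 1.00

[A⁻]/[HA] = 1.00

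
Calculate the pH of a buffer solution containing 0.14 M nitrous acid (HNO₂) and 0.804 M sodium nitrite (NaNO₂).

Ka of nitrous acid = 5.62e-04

pKa = -log(5.62e-04) = 3.25. pH = pKa + log([A⁻]/[HA]) = 3.25 + log(0.804/0.14)

pH = 4.01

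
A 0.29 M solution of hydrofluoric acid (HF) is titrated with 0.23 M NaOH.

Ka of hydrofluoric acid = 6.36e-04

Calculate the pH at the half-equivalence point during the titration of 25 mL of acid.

At half-equivalence [HA] = [A⁻], so Henderson-Hasselbalch gives pH = pKa = -log(6.36e-04) = 3.20.

pH = pKa = 3.20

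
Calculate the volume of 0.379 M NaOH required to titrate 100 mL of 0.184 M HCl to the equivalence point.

At equivalence: moles acid = moles base. moles HCl = 0.184 × 100/1000 = 0.0184 mol. V_base = moles / 0.379 × 1000 = 48.5 mL.

V_{base} = 48.5 mL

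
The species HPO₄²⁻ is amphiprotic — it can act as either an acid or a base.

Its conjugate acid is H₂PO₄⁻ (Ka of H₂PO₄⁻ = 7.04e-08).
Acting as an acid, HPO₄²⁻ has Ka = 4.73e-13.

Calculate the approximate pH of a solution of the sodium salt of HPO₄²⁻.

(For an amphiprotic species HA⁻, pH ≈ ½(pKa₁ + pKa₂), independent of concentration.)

pKa₁ = -log(7.04e-08) = 7.15; pKa₂ = -log(4.73e-13) = 12.33. For an amphiprotic species, pH ≈ ½(pKa₁ + pKa₂) = ½(7.15 + 12.33) = 9.74.

pH = 9.74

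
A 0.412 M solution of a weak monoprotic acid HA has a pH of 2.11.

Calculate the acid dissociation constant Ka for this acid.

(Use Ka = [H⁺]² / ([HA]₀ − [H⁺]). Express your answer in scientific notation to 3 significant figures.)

[H⁺] = 10^(−pH) = 10^(−2.11) = 7.762e-03 M. For HA ⇌ H⁺ + A⁻, Ka = [H⁺][A⁻]/[HA] = [H⁺]² / ([HA]₀ − [H⁺]) = (7.762e-03)² / (0.412 − 7.762e-03) = 1.49e-04.

K_a = 1.49e-04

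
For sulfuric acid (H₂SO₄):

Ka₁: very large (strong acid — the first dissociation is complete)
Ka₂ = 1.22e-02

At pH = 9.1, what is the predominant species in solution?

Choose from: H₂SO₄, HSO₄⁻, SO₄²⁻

The first dissociation is complete, so H₂SO₄ itself is never the predominant species in water; pKa₂ = -log(1.22e-02) = 1.91. For a polyprotic acid the predominant species crosses at each pKa: below pKa_n the protonated form dominates, above it the deprotonated form does. At pH = 9.1, the predominant species is SO₄²⁻.

SO₄²⁻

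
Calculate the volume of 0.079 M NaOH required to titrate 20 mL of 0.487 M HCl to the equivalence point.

At equivalence: moles acid = moles base. moles HCl = 0.487 × 20/1000 = 0.00974 mol. V_base = moles / 0.079 × 1000 = 123.3 mL.

V_{base} = 123.3 mL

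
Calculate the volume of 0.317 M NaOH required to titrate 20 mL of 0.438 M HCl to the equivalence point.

At equivalence: moles acid = moles base. moles HCl = 0.438 × 20/1000 = 0.00876 mol. V_base = moles / 0.317 × 1000 = 27.6 mL.

V_{base} = 27.6 mL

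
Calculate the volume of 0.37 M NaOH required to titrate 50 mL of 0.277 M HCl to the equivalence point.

At equivalence: moles acid = moles base. moles HCl = 0.277 × 50/1000 = 0.01385 mol. V_base = moles / 0.37 × 1000 = 37.4 mL.

V_{base} = 37.4 mL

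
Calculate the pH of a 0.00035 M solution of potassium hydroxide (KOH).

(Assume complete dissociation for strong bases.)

[OH⁻] = 0.00035 M for strong base. pOH = -log[OH⁻] = 3.46, pH = 14 - pOH

pH = 10.54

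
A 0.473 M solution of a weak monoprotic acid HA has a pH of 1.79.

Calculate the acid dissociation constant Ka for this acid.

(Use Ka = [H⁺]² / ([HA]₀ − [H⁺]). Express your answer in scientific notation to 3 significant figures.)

[H⁺] = 10^(−pH) = 10^(−1.79) = 1.622e-02 M. For HA ⇌ H⁺ + A⁻, Ka = [H⁺][A⁻]/[HA] = [H⁺]² / ([HA]₀ − [H⁺]) = (1.622e-02)² / (0.473 − 1.622e-02) = 5.76e-04.

K_a = 5.76e-04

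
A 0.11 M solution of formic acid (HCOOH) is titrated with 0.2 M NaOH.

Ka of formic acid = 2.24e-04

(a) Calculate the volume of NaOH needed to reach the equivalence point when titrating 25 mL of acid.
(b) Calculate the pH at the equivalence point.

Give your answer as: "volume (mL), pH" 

moles acid = 0.11 × 25/1000 = 0.00275 mol; V_base = moles/0.2 × 1000 = 13.7 mL. At equivalence only the conjugate base is present: [A⁻] = 0.00275/0.039 = 7.0968e-02 M. Kb = Kw/Ka = 4.46e-11; [OH⁻] = √(Kb × [A⁻]) = 1.7799e-06; pOH = 5.75; pH = 14 - pOH = 8.25.

V = 13.7 mL, pH = 8.25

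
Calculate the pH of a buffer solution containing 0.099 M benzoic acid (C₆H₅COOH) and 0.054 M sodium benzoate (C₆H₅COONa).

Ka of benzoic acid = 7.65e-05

pKa = -log(7.65e-05) = 4.12. pH = pKa + log([A⁻]/[HA]) = 4.12 + log(0.054/0.099)

pH = 3.85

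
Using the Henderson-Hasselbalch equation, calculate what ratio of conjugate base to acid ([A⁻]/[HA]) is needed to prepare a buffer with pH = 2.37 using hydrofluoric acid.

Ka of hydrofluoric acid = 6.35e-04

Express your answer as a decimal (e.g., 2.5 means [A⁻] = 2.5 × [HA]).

pKa = -log(6.35e-04) = 3.1972. pH = pKa + log([A⁻]/[HA]), so log([A⁻]/[HA]) = pH − pKa = 2.37 − 3.1972 = -0.8272. [A⁻]/[HA] = 10^(-0.8272) = 0.149

[A⁻]/[HA] = 0.149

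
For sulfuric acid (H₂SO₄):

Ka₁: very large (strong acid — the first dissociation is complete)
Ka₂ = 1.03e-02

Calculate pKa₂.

pKa₂ = -log(Ka₂) = -log(1.03e-02) = 1.99.

pK_{a2} = 1.99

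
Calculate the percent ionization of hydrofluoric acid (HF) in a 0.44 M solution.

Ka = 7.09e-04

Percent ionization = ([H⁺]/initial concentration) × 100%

Using Ka equilibrium: x² + Ka×x - Ka×C = 0. Solving: [H⁺] = 1.7311e-02. Percent = (1.7311e-02/0.44) × 100

Percent ionization = 3.93%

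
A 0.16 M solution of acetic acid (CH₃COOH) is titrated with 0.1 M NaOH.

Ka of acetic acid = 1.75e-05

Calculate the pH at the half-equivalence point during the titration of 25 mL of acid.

At half-equivalence [HA] = [A⁻], so Henderson-Hasselbalch gives pH = pKa = -log(1.75e-05) = 4.76.

pH = pKa = 4.76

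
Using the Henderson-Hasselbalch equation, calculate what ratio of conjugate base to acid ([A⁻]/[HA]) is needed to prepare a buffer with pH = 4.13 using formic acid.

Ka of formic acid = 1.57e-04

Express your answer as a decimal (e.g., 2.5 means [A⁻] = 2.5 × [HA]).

pKa = -log(1.57e-04) = 3.8041. pH = pKa + log([A⁻]/[HA]), so log([A⁻]/[HA]) = pH − pKa = 4.13 − 3.8041 = 0.3259. [A⁻]/[HA] = 10^(0.3259) = 2.12

[A⁻]/[HA] = 2.12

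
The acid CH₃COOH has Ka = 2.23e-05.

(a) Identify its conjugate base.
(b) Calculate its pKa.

(a) The conjugate base is formed by removing one H⁺ from CH₃COOH, giving CH₃COO⁻. (b) pKa = -log(Ka) = -log(2.23e-05) = 4.65.

Conjugate base: CH₃COO⁻; pK_a = 4.65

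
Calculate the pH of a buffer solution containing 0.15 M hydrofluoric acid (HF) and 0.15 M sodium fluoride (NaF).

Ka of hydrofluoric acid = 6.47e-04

pKa = -log(6.47e-04) = 3.19. pH = pKa + log([A⁻]/[HA]) = 3.19 + log(0.15/0.15)

pH = 3.19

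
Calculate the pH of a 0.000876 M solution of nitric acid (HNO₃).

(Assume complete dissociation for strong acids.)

[H⁺] = 0.000876 M for strong acid. pH = -log[H⁺] = -log(0.000876)

pH = 3.06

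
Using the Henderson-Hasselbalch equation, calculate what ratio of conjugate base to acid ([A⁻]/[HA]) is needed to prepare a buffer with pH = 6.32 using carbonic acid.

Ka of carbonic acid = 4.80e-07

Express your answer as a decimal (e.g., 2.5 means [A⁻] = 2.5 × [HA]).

pKa = -log(4.80e-07) = 6.3188. pH = pKa + log([A⁻]/[HA]), so log([A⁻]/[HA]) = pH − pKa = 6.32 − 6.3188 = 0.0012. [A⁻]/[HA] = 10^(0.0012) = 1.00

[A⁻]/[HA] = 1.00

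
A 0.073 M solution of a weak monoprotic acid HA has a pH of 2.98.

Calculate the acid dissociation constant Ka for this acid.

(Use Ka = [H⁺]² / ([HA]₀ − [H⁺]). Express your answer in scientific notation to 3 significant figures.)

[H⁺] = 10^(−pH) = 10^(−2.98) = 1.047e-03 M. For HA ⇌ H⁺ + A⁻, Ka = [H⁺][A⁻]/[HA] = [H⁺]² / ([HA]₀ − [H⁺]) = (1.047e-03)² / (0.073 − 1.047e-03) = 1.52e-05.

K_a = 1.52e-05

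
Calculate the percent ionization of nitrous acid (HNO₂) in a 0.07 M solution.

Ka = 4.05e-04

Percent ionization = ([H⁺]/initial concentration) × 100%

Using Ka equilibrium: x² + Ka×x - Ka×C = 0. Solving: [H⁺] = 5.1258e-03. Percent = (5.1258e-03/0.07) × 100

Percent ionization = 7.32%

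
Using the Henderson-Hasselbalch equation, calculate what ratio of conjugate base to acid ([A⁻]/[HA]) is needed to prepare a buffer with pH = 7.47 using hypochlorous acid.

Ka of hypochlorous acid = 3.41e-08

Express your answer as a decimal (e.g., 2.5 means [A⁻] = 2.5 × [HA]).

pKa = -log(3.41e-08) = 7.4672. pH = pKa + log([A⁻]/[HA]), so log([A⁻]/[HA]) = pH − pKa = 7.47 − 7.4672 = 0.0028. [A⁻]/[HA] = 10^(0.0028) = 1.01

[A⁻]/[HA] = 1.01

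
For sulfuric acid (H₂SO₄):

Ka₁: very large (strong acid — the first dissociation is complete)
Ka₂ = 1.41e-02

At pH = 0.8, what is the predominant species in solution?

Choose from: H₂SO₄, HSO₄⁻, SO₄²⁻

The first dissociation is complete, so H₂SO₄ itself is never the predominant species in water; pKa₂ = -log(1.41e-02) = 1.85. For a polyprotic acid the predominant species crosses at each pKa: below pKa_n the protonated form dominates, above it the deprotonated form does. At pH = 0.8, the predominant species is HSO₄⁻.

HSO₄⁻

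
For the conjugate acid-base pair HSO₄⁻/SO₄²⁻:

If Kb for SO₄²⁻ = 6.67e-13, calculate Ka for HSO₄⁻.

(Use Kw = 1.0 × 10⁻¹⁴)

For a conjugate pair Ka × Kb = Kw, so Ka = Kw/Kb = 1.0 × 10⁻¹⁴ / 6.67e-13 = 1.50e-02.

K_a = 1.50e-02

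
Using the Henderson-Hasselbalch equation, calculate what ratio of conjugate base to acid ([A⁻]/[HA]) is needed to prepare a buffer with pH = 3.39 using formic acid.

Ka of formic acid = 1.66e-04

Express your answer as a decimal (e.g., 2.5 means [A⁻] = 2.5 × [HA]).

pKa = -log(1.66e-04) = 3.7799. pH = pKa + log([A⁻]/[HA]), so log([A⁻]/[HA]) = pH − pKa = 3.39 − 3.7799 = -0.3899. [A⁻]/[HA] = 10^(-0.3899) = 0.407

[A⁻]/[HA] = 0.407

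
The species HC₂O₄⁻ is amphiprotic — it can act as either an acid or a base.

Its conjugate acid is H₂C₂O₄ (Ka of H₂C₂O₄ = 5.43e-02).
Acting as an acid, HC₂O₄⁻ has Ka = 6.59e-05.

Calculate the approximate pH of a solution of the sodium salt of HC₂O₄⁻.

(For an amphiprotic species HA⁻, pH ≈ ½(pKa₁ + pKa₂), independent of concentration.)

pKa₁ = -log(5.43e-02) = 1.27; pKa₂ = -log(6.59e-05) = 4.18. For an amphiprotic species, pH ≈ ½(pKa₁ + pKa₂) = ½(1.27 + 4.18) = 2.72.

pH = 2.72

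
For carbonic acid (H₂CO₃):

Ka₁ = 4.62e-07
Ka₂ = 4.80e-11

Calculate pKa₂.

pKa₂ = -log(Ka₂) = -log(4.80e-11) = 10.32.

pK_{a2} = 10.32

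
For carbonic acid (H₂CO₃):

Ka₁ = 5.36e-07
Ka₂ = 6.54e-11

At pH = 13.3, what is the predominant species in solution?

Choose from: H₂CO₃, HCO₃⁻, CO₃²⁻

pKa₁ = 6.27, pKa₂ = 10.18. For a polyprotic acid the predominant species crosses at each pKa: below pKa_n the protonated form dominates, above it the deprotonated form does. At pH = 13.3, the predominant species is CO₃²⁻.

CO₃²⁻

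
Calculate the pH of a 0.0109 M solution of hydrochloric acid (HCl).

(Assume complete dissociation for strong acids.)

[H⁺] = 0.0109 M for strong acid. pH = -log[H⁺] = -log(0.0109)

pH = 1.96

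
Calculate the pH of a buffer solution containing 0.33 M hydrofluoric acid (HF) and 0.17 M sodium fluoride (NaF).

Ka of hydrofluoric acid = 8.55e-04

pKa = -log(8.55e-04) = 3.07. pH = pKa + log([A⁻]/[HA]) = 3.07 + log(0.17/0.33)

pH = 2.78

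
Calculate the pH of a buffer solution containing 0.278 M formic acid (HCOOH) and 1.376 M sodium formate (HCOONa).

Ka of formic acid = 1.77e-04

pKa = -log(1.77e-04) = 3.75. pH = pKa + log([A⁻]/[HA]) = 3.75 + log(1.376/0.278)

pH = 4.45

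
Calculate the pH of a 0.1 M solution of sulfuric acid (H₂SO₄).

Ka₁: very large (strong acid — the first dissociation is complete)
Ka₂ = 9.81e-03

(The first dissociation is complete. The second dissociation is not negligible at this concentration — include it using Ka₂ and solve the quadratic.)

First dissociation is complete: [H⁺]₀ = [HSO₄⁻]₀ = C = 0.1 M. Second dissociation HSO₄⁻ ⇌ H⁺ + SO₄²⁻: let x = [SO₄²⁻]. Ka₂ = (C + x)·x / (C − x) = 9.81e-03 → x² + (C + Ka₂)·x − Ka₂·C = 0 → x² + 0.10981·x − 9.810e-04 = 0. x = (−0.10981 + √(0.10981² + 4 × 9.810e-04)) / 2 = 8.3054e-03 M. [H⁺] = C + x = 0.1 + 8.3054e-03 = 1.0831e-01 M. pH = -log(1.0831e-01) = 0.97.

pH = 0.97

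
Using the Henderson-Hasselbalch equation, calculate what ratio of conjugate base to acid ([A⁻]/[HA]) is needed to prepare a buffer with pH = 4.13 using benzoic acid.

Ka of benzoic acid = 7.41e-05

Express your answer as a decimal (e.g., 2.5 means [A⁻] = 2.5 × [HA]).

pKa = -log(7.41e-05) = 4.1302. pH = pKa + log([A⁻]/[HA]), so log([A⁻]/[HA]) = pH − pKa = 4.13 − 4.1302 = -0.0002. [A⁻]/[HA] = 10^(-0.0002) = 1.00

[A⁻]/[HA] = 1.00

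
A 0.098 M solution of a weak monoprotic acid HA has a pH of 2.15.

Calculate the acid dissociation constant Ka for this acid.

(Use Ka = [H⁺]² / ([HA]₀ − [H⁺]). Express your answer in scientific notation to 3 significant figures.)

[H⁺] = 10^(−pH) = 10^(−2.15) = 7.079e-03 M. For HA ⇌ H⁺ + A⁻, Ka = [H⁺][A⁻]/[HA] = [H⁺]² / ([HA]₀ − [H⁺]) = (7.079e-03)² / (0.098 − 7.079e-03) = 5.51e-04.

K_a = 5.51e-04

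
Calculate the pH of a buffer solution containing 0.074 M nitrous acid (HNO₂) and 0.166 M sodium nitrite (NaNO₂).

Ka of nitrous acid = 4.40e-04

pKa = -log(4.40e-04) = 3.36. pH = pKa + log([A⁻]/[HA]) = 3.36 + log(0.166/0.074)

pH = 3.71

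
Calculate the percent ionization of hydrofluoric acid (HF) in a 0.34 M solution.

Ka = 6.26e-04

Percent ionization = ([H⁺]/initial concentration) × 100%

Using Ka equilibrium: x² + Ka×x - Ka×C = 0. Solving: [H⁺] = 1.4279e-02. Percent = (1.4279e-02/0.34) × 100

Percent ionization = 4.2%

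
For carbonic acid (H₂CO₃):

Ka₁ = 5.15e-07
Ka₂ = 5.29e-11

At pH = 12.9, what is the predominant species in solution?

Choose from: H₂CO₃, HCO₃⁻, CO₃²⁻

pKa₁ = 6.29, pKa₂ = 10.28. For a polyprotic acid the predominant species crosses at each pKa: below pKa_n the protonated form dominates, above it the deprotonated form does. At pH = 12.9, the predominant species is CO₃²⁻.

CO₃²⁻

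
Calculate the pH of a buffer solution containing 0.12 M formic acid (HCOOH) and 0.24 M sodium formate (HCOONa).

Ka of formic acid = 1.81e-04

pKa = -log(1.81e-04) = 3.74. pH = pKa + log([A⁻]/[HA]) = 3.74 + log(0.24/0.12)

pH = 4.04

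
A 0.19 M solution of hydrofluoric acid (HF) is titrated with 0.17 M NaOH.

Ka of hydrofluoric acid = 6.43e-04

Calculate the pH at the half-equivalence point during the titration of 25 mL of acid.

At half-equivalence [HA] = [A⁻], so Henderson-Hasselbalch gives pH = pKa = -log(6.43e-04) = 3.19.

pH = pKa = 3.19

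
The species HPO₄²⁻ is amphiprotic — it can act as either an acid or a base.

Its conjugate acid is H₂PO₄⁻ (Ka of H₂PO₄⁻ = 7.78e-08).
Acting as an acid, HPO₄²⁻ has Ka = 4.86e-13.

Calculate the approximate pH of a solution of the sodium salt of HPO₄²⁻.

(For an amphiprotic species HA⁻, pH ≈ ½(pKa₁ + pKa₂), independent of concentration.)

pKa₁ = -log(7.78e-08) = 7.11; pKa₂ = -log(4.86e-13) = 12.31. For an amphiprotic species, pH ≈ ½(pKa₁ + pKa₂) = ½(7.11 + 12.31) = 9.71.

pH = 9.71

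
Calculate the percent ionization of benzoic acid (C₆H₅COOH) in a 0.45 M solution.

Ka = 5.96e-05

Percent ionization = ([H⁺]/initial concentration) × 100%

Using Ka equilibrium: x² + Ka×x - Ka×C = 0. Solving: [H⁺] = 5.1491e-03. Percent = (5.1491e-03/0.45) × 100

Percent ionization = 1.14%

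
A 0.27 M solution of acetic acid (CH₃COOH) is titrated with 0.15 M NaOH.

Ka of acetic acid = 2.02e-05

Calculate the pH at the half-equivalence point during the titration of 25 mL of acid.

At half-equivalence [HA] = [A⁻], so Henderson-Hasselbalch gives pH = pKa = -log(2.02e-05) = 4.69.

pH = pKa = 4.69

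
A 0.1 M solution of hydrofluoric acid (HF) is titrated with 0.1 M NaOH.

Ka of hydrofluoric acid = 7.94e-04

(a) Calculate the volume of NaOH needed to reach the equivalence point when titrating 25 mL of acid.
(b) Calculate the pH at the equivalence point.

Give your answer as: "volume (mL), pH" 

moles acid = 0.1 × 25/1000 = 0.0025 mol; V_base = moles/0.1 × 1000 = 25.0 mL. At equivalence only the conjugate base is present: [A⁻] = 0.0025/0.050 = 5.0000e-02 M. Kb = Kw/Ka = 1.26e-11; [OH⁻] = √(Kb × [A⁻]) = 7.9355e-07; pOH = 6.10; pH = 14 - pOH = 7.90.

V = 25.0 mL, pH = 7.90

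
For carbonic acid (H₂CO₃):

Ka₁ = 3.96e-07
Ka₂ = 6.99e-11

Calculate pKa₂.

pKa₂ = -log(Ka₂) = -log(6.99e-11) = 10.16.

pK_{a2} = 10.16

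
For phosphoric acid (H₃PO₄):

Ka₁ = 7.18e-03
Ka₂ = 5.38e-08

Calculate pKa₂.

pKa₂ = -log(Ka₂) = -log(5.38e-08) = 7.27.

pK_{a2} = 7.27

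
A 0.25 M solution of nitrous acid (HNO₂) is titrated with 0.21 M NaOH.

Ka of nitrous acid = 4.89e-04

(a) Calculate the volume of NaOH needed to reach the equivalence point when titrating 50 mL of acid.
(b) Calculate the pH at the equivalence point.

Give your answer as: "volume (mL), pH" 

moles acid = 0.25 × 50/1000 = 0.0125 mol; V_base = moles/0.21 × 1000 = 59.5 mL. At equivalence only the conjugate base is present: [A⁻] = 0.0125/0.110 = 1.1413e-01 M. Kb = Kw/Ka = 2.04e-11; [OH⁻] = √(Kb × [A⁻]) = 1.5277e-06; pOH = 5.82; pH = 14 - pOH = 8.18.

V = 59.5 mL, pH = 8.18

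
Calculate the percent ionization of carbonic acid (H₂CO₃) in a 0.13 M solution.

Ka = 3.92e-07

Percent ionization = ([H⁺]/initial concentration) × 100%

Using Ka equilibrium: x² + Ka×x - Ka×C = 0. Solving: [H⁺] = 2.2555e-04. Percent = (2.2555e-04/0.13) × 100

Percent ionization = 0.173%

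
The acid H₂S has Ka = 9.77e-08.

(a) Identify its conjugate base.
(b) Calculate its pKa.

(a) The conjugate base is formed by removing one H⁺ from H₂S, giving HS⁻. (b) pKa = -log(Ka) = -log(9.77e-08) = 7.01.

Conjugate base: HS⁻; pK_a = 7.01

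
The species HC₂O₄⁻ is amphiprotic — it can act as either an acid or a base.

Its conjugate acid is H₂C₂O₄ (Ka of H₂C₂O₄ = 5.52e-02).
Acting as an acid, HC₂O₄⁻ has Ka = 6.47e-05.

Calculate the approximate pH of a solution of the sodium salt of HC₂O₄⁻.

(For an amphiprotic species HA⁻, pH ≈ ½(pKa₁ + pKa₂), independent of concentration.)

pKa₁ = -log(5.52e-02) = 1.26; pKa₂ = -log(6.47e-05) = 4.19. For an amphiprotic species, pH ≈ ½(pKa₁ + pKa₂) = ½(1.26 + 4.19) = 2.72.

pH = 2.72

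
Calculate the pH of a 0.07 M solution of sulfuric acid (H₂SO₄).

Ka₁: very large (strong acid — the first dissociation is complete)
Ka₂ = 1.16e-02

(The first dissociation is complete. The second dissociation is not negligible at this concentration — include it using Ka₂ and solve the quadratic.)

First dissociation is complete: [H⁺]₀ = [HSO₄⁻]₀ = C = 0.07 M. Second dissociation HSO₄⁻ ⇌ H⁺ + SO₄²⁻: let x = [SO₄²⁻]. Ka₂ = (C + x)·x / (C − x) = 1.16e-02 → x² + (C + Ka₂)·x − Ka₂·C = 0 → x² + 0.08160·x − 8.120e-04 = 0. x = (−0.08160 + √(0.08160² + 4 × 8.120e-04)) / 2 = 8.9659e-03 M. [H⁺] = C + x = 0.07 + 8.9659e-03 = 7.8966e-02 M. pH = -log(7.8966e-02) = 1.10.

pH = 1.10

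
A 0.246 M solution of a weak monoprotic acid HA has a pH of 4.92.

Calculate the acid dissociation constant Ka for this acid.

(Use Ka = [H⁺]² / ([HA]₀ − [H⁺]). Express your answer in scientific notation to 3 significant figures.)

[H⁺] = 10^(−pH) = 10^(−4.92) = 1.202e-05 M. For HA ⇌ H⁺ + A⁻, Ka = [H⁺][A⁻]/[HA] = [H⁺]² / ([HA]₀ − [H⁺]) = (1.202e-05)² / (0.246 − 1.202e-05) = 5.88e-10.

K_a = 5.88e-10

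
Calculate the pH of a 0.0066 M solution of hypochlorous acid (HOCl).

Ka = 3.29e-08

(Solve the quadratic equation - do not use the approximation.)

x² + Ka×x - Ka×C = 0. Using quadratic formula: [H⁺] = 1.4719e-05

pH = 4.83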